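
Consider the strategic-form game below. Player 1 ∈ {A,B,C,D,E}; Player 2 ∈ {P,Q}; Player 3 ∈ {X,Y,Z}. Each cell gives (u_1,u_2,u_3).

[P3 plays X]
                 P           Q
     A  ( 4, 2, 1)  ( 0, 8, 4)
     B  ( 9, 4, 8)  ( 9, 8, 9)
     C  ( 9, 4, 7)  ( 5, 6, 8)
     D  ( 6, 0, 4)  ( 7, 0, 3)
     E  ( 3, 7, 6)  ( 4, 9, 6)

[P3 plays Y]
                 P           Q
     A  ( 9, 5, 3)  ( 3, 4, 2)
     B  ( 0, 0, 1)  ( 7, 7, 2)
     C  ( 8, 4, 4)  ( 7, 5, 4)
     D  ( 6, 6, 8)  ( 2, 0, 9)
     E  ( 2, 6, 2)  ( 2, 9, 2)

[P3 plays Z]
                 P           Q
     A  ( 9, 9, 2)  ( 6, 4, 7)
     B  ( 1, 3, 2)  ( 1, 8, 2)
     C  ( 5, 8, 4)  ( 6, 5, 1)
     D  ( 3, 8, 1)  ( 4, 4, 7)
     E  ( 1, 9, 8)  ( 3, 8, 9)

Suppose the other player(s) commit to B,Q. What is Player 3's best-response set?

u_3(X vs B,Q) = 9
u_3(Y vs B,Q) = 2
u_3(Z vs B,Q) = 2
max payoff 9 at {X}

BR_3 = {X}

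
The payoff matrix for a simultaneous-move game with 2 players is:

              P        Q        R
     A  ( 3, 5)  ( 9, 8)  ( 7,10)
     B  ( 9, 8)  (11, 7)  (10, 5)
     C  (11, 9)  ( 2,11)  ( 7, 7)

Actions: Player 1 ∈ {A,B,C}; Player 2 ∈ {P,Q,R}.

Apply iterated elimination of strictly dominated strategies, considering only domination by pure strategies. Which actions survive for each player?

IESDS → P1:{B,C} P2:{P,Q}

P1 drop A (B beats it: P:9>3 Q:11>9 R:10>7)
P2 drop R (P beats it: B:8>5 C:9>7)
P1→{B,C} P2→{P,Q}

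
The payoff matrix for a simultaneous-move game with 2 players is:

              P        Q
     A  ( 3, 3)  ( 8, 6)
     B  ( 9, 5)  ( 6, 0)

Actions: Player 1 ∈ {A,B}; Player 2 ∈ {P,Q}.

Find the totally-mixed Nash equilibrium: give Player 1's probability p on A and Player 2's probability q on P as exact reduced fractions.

P1 indiff ⇒ q·3+(1-q)·8 = q·9+(1-q)·6 ⇒ q(-6) = (1-q)(-2) ⇒ q = 1/4
P2 indiff ⇒ p·3+(1-p)·5 = p·6+(1-p)·0 ⇒ p(-3) = (1-p)(-5) ⇒ p = 5/8

(p,q) = (5/8, 1/4)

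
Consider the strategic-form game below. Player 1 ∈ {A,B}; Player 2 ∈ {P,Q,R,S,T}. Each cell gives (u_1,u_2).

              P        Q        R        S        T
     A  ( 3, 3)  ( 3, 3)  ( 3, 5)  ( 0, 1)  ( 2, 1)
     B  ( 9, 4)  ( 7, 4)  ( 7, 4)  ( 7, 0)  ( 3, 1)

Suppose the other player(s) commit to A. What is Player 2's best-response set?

u_2(P vs A) = 3
u_2(Q vs A) = 3
u_2(R vs A) = 5
u_2(S vs A) = 1
u_2(T vs A) = 1
max payoff 5 at {R}

argmax u_2 = {R}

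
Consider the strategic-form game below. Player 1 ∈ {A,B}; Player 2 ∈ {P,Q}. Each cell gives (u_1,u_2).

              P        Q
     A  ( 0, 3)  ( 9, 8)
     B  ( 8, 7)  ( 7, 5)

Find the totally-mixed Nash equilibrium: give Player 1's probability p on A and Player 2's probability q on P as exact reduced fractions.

P1 mixes 2/7 on A; P2 mixes 1/5 on P

P1 indiff ⇒ q·0+(1-q)·9 = q·8+(1-q)·7 ⇒ q(-8) = (1-q)(-2) ⇒ q = 1/5
P2 indiff ⇒ p·3+(1-p)·7 = p·8+(1-p)·5 ⇒ p(-5) = (1-p)(-2) ⇒ p = 2/7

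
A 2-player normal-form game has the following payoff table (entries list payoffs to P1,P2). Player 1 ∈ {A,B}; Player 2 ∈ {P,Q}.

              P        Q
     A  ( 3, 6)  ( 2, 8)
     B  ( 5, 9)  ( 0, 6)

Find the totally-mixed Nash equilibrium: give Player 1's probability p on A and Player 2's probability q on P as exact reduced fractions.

P1 indiff ⇒ q·3+(1-q)·2 = q·5+(1-q)·0 ⇒ q(-2) = (1-q)(-2) ⇒ q = 1/2
P2 indiff ⇒ p·6+(1-p)·9 = p·8+(1-p)·6 ⇒ p(-2) = (1-p)(-3) ⇒ p = 3/5

p=3/5, q=1/2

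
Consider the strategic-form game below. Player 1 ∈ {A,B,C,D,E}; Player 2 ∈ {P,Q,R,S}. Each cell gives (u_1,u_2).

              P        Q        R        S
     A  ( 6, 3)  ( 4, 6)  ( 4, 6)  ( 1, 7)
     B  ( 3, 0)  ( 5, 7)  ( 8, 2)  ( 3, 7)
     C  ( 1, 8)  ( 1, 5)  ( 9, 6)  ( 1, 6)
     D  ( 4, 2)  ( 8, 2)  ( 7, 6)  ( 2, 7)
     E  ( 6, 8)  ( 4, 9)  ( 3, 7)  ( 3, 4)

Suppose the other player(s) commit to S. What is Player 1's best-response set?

u_1(A vs S) = 1
u_1(B vs S) = 3
u_1(C vs S) = 1
u_1(D vs S) = 2
u_1(E vs S) = 3
max payoff 3 at {B,E}

P1 best: {B,E}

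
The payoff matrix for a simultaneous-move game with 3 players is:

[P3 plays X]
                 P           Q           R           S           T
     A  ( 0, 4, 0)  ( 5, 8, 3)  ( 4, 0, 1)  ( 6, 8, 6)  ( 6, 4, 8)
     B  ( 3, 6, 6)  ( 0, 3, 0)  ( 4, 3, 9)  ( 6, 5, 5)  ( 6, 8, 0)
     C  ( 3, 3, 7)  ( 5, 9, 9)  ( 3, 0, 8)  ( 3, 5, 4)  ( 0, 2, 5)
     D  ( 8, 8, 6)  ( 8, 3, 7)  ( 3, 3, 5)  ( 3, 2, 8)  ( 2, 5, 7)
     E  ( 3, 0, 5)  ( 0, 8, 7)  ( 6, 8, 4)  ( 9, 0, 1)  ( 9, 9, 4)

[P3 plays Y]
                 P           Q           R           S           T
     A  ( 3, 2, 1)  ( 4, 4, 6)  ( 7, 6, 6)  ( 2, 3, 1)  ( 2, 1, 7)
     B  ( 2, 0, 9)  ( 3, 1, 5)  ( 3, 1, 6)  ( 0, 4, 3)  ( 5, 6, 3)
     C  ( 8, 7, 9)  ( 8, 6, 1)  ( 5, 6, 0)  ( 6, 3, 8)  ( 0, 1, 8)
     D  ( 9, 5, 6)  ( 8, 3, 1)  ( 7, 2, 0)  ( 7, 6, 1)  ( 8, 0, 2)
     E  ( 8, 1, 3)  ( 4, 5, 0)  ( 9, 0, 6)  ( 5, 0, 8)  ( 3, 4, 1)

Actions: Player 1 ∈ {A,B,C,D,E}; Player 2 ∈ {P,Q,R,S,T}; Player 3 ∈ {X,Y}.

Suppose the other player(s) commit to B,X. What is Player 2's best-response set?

u_2(P vs B,X) = 6
u_2(Q vs B,X) = 3
u_2(R vs B,X) = 3
u_2(S vs B,X) = 5
u_2(T vs B,X) = 8
max payoff 8 at {T}

P2 best: {T}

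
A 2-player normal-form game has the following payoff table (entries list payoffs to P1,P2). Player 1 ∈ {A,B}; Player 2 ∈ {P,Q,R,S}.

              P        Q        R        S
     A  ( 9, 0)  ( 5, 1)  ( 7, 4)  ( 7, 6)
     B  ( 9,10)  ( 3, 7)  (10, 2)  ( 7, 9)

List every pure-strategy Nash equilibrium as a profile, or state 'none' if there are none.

PSNE = {(A,S), (B,P)}

(A,P): not NE [P2→S gives 6>0]
(A,Q): not NE [P2→S gives 6>1]
(A,R): not NE [P1→B gives 10>7; P2→S gives 6>4]
(A,S): NE
(B,P): NE
(B,Q): not NE [P1→A gives 5>3; P2→P gives 10>7]
(B,R): not NE [P2→P gives 10>2]
(B,S): not NE [P2→P gives 10>9]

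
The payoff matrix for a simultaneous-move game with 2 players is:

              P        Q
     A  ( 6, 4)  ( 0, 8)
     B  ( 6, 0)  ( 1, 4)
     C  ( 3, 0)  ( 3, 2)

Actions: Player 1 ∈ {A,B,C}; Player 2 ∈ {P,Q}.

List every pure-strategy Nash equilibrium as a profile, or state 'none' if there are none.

Nash profiles: (C,Q)

(A,P): not NE [P2→Q gives 8>4]
(A,Q): not NE [P1→C gives 3>0]
(B,P): not NE [P2→Q gives 4>0]
(B,Q): not NE [P1→C gives 3>1]
(C,P): not NE [P1→B gives 6>3; P2→Q gives 2>0]
(C,Q): NE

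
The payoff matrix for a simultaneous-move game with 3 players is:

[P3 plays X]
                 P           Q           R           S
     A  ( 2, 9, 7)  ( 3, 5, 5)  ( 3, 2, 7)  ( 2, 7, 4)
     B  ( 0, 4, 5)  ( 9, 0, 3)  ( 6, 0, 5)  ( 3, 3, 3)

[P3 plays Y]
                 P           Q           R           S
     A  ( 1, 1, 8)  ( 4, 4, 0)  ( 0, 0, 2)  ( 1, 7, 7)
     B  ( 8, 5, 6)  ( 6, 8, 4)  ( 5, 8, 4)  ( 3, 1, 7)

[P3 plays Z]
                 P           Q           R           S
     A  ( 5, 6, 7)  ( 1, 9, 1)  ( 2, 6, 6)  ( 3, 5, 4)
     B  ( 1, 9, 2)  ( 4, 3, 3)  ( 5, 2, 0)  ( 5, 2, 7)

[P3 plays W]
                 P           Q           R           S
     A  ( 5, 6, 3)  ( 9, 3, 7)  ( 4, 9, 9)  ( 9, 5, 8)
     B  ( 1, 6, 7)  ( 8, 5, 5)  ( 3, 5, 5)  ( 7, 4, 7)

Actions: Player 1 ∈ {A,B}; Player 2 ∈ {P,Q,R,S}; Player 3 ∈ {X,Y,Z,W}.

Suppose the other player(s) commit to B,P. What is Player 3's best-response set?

u_3(X vs B,P) = 5
u_3(Y vs B,P) = 6
u_3(Z vs B,P) = 2
u_3(W vs B,P) = 7
max payoff 7 at {W}

argmax u_3 = {W}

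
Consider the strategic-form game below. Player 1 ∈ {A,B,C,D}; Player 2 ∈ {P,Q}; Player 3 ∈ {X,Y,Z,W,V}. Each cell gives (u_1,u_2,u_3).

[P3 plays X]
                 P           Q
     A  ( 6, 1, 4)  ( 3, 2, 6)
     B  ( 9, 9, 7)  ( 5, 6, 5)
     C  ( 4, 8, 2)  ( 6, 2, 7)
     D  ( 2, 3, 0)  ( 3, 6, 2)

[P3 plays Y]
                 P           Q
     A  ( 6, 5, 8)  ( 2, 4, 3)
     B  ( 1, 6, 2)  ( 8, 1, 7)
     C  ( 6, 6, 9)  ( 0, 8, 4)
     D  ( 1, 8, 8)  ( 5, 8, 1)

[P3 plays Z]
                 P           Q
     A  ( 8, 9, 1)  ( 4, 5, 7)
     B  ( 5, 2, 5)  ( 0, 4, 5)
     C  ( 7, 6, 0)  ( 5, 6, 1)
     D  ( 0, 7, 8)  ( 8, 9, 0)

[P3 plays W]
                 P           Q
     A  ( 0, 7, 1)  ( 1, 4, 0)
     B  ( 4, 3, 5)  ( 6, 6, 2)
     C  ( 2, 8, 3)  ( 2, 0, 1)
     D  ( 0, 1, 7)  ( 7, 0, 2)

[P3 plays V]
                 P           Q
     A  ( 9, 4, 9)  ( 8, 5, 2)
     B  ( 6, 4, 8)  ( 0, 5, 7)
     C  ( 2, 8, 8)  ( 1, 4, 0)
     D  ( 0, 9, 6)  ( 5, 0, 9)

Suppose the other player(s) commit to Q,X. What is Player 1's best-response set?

argmax u_1 = {C}

u_1(A vs Q,X) = 3
u_1(B vs Q,X) = 5
u_1(C vs Q,X) = 6
u_1(D vs Q,X) = 3
max payoff 6 at {C}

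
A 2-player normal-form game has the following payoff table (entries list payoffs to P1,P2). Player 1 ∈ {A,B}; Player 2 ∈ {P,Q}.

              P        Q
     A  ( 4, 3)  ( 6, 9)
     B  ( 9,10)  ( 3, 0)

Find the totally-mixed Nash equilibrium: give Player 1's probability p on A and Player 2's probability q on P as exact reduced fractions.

(p,q) = (5/8, 3/8)

P1 indiff ⇒ q·4+(1-q)·6 = q·9+(1-q)·3 ⇒ q(-5) = (1-q)(-3) ⇒ q = 3/8
P2 indiff ⇒ p·3+(1-p)·10 = p·9+(1-p)·0 ⇒ p(-6) = (1-p)(-10) ⇒ p = 5/8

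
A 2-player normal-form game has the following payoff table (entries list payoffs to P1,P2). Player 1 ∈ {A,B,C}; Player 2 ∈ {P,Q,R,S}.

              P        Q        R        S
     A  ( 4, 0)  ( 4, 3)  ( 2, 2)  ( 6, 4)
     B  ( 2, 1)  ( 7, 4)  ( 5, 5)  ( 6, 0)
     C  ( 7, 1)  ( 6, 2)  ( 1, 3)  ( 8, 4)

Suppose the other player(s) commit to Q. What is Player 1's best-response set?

P1 best: {B}

u_1(A vs Q) = 4
u_1(B vs Q) = 7
u_1(C vs Q) = 6
max payoff 7 at {B}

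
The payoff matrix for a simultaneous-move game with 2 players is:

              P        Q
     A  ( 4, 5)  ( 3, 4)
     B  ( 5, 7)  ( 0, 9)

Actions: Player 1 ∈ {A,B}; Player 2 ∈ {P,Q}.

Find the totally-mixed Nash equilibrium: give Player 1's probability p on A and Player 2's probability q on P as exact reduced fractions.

p=2/3, q=3/4

P1 indiff ⇒ q·4+(1-q)·3 = q·5+(1-q)·0 ⇒ q(-1) = (1-q)(-3) ⇒ q = 3/4
P2 indiff ⇒ p·5+(1-p)·7 = p·4+(1-p)·9 ⇒ p(1) = (1-p)(2) ⇒ p = 2/3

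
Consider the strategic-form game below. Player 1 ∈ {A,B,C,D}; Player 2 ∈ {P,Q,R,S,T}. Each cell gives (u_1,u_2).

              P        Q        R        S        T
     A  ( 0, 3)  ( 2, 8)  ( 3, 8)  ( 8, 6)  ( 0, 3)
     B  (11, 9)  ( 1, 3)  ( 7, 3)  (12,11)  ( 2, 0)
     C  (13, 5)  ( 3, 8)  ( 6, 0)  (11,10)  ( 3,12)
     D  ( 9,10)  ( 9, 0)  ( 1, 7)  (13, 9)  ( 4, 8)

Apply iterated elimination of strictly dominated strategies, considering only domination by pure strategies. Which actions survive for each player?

P1 drop A (C beats it: P:13>0 Q:3>2 R:6>3 S:11>8 T:3>0)
P2 drop Q (S beats it: B:11>3 C:10>8 D:9>0)
P2 drop R (P beats it: B:9>3 C:5>0 D:10>7)
P1→{B,C,D} P2→{P,S,T}

IESDS → P1:{B,C,D} P2:{P,S,T}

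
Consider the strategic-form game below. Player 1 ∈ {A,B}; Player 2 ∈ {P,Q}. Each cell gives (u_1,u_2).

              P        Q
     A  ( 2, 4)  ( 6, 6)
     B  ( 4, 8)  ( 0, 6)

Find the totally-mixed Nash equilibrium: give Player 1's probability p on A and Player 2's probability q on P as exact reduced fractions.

P1 mixes 1/2 on A; P2 mixes 3/4 on P

P1 indiff ⇒ q·2+(1-q)·6 = q·4+(1-q)·0 ⇒ q(-2) = (1-q)(-6) ⇒ q = 3/4
P2 indiff ⇒ p·4+(1-p)·8 = p·6+(1-p)·6 ⇒ p(-2) = (1-p)(-2) ⇒ p = 1/2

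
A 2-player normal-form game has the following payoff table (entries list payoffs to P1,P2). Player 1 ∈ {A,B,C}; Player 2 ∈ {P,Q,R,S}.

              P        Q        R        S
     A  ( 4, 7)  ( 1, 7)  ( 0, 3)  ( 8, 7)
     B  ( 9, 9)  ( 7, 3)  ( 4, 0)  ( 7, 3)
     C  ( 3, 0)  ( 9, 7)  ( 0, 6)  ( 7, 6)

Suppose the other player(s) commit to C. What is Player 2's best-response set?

BR_2 = {Q}

u_2(P vs C) = 0
u_2(Q vs C) = 7
u_2(R vs C) = 6
u_2(S vs C) = 6
max payoff 7 at {Q}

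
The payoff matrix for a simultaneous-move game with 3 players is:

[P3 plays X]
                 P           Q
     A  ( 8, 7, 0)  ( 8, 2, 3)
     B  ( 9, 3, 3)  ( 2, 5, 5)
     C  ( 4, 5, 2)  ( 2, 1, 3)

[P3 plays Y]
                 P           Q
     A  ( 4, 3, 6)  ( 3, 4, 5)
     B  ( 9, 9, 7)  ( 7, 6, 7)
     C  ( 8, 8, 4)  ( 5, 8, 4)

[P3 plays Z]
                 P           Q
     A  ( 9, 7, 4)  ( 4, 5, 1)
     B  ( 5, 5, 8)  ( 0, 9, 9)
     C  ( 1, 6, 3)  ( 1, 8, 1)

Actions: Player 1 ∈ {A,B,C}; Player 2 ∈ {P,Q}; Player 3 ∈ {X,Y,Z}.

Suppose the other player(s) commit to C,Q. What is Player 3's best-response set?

argmax u_3 = {Y}

u_3(X vs C,Q) = 3
u_3(Y vs C,Q) = 4
u_3(Z vs C,Q) = 1
max payoff 4 at {Y}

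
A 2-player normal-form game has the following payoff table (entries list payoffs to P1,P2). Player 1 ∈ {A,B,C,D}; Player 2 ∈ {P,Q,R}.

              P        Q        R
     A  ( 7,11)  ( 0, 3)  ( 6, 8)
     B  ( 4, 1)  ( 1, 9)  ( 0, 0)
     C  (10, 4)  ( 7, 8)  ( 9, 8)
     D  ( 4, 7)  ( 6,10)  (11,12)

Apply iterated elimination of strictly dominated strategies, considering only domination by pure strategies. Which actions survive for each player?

P1 drop A (C beats it: P:10>7 Q:7>0 R:9>6)
P1 drop B (C beats it: P:10>4 Q:7>1 R:9>0)
P2 drop P (Q beats it: C:8>4 D:10>7)
P1→{C,D} P2→{Q,R}

Remaining: P1:{C,D} P2:{Q,R}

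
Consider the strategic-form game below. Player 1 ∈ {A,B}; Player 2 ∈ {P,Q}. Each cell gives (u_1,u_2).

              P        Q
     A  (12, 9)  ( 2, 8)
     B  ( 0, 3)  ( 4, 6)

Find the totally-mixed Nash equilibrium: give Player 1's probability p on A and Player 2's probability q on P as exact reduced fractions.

P1 indiff ⇒ q·12+(1-q)·2 = q·0+(1-q)·4 ⇒ q(12) = (1-q)(2) ⇒ q = 1/7
P2 indiff ⇒ p·9+(1-p)·3 = p·8+(1-p)·6 ⇒ p(1) = (1-p)(3) ⇒ p = 3/4

p=3/4, q=1/7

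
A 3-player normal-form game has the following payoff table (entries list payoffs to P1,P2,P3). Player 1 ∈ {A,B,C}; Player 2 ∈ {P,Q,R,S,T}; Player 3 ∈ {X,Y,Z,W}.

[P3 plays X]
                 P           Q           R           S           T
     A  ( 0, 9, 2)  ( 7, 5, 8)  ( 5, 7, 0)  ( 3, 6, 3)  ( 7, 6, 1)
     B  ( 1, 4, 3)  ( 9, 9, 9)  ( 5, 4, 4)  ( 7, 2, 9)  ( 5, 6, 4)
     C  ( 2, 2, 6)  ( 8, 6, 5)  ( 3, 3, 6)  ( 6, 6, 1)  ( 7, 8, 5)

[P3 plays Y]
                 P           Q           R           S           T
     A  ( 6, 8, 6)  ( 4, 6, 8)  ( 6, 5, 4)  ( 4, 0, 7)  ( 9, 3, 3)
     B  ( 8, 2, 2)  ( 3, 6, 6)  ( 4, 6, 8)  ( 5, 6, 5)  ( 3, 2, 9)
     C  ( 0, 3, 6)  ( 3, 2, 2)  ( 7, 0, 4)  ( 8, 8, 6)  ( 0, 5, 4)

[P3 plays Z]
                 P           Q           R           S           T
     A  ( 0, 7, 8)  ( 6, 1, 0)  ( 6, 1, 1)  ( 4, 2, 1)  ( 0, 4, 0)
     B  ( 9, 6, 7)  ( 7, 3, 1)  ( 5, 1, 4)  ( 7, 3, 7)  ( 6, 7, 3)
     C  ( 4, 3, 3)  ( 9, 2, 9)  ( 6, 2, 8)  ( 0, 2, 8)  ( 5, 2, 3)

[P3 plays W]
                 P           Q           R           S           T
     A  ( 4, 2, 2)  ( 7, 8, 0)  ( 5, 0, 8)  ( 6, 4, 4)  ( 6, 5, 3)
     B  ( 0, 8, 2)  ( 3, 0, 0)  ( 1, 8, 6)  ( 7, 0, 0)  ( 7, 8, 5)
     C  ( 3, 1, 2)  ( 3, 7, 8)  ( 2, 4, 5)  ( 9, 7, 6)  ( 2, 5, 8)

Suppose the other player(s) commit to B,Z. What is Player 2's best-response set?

u_2(P vs B,Z) = 6
u_2(Q vs B,Z) = 3
u_2(R vs B,Z) = 1
u_2(S vs B,Z) = 3
u_2(T vs B,Z) = 7
max payoff 7 at {T}

BR_2 = {T}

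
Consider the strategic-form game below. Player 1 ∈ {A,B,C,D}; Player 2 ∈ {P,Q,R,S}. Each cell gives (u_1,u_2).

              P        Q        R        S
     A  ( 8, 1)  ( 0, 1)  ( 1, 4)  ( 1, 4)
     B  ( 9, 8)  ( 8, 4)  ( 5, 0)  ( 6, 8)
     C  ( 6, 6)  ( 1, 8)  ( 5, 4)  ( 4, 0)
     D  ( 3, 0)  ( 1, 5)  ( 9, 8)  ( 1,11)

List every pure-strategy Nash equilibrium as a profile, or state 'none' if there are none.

NE set: (B,P), (B,S)

(A,P): not NE [P1→B gives 9>8; P2→S gives 4>1]
(A,Q): not NE [P1→B gives 8>0; P2→S gives 4>1]
(A,R): not NE [P1→D gives 9>1]
(A,S): not NE [P1→B gives 6>1]
(B,P): NE
(B,Q): not NE [P2→S gives 8>4]
(B,R): not NE [P1→D gives 9>5; P2→S gives 8>0]
(B,S): NE
(C,P): not NE [P1→B gives 9>6; P2→Q gives 8>6]
(C,Q): not NE [P1→B gives 8>1]
(C,R): not NE [P1→D gives 9>5; P2→Q gives 8>4]
(C,S): not NE [P1→B gives 6>4; P2→Q gives 8>0]
(D,P): not NE [P1→B gives 9>3; P2→S gives 11>0]
(D,Q): not NE [P1→B gives 8>1; P2→S gives 11>5]
(D,R): not NE [P2→S gives 11>8]
(D,S): not NE [P1→B gives 6>1]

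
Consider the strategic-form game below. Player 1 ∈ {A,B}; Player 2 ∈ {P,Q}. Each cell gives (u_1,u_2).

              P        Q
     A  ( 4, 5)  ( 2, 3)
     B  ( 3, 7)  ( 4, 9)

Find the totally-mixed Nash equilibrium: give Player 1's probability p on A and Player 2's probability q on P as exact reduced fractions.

P1 indiff ⇒ q·4+(1-q)·2 = q·3+(1-q)·4 ⇒ q(1) = (1-q)(2) ⇒ q = 2/3
P2 indiff ⇒ p·5+(1-p)·7 = p·3+(1-p)·9 ⇒ p(2) = (1-p)(2) ⇒ p = 1/2

P1 mixes 1/2 on A; P2 mixes 2/3 on P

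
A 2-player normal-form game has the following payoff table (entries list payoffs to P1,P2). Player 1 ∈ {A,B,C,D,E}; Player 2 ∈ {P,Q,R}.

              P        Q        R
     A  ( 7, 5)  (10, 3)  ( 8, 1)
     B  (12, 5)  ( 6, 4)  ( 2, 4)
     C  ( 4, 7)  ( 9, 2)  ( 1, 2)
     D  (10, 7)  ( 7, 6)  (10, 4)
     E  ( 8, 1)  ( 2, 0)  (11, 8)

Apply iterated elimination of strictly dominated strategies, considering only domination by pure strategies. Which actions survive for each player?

Remaining: P1:{B,D,E} P2:{P,R}

P1 drop C (A beats it: P:7>4 Q:10>9 R:8>1)
P2 drop Q (P beats it: A:5>3 B:5>4 D:7>6 E:1>0)
P1 drop A (D beats it: P:10>7 R:10>8)
P1→{B,D,E} P2→{P,R}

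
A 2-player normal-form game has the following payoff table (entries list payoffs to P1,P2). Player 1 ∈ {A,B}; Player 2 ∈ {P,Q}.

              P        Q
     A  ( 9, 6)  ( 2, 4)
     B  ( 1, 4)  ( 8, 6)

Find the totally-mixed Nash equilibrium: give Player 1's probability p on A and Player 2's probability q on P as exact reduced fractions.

P1 indiff ⇒ q·9+(1-q)·2 = q·1+(1-q)·8 ⇒ q(8) = (1-q)(6) ⇒ q = 3/7
P2 indiff ⇒ p·6+(1-p)·4 = p·4+(1-p)·6 ⇒ p(2) = (1-p)(2) ⇒ p = 1/2

p=1/2, q=3/7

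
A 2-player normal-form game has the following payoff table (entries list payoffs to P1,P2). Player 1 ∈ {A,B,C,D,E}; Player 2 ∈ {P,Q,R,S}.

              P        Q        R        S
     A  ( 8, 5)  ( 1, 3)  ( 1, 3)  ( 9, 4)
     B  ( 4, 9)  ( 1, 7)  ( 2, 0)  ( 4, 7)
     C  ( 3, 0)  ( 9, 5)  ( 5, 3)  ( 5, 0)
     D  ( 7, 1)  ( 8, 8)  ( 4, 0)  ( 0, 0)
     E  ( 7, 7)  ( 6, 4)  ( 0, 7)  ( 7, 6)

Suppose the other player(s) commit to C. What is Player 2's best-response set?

BR_2 = {Q}

u_2(P vs C) = 0
u_2(Q vs C) = 5
u_2(R vs C) = 3
u_2(S vs C) = 0
max payoff 5 at {Q}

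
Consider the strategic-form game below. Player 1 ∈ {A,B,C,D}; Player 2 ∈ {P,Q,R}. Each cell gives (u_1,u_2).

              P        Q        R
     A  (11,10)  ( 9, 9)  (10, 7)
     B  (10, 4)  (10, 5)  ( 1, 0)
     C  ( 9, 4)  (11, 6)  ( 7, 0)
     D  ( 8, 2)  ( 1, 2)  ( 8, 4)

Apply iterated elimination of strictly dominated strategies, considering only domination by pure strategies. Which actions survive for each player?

P1 drop D (A beats it: P:11>8 Q:9>1 R:10>8)
P2 drop R (P beats it: A:10>7 B:4>0 C:4>0)
P1→{A,B,C} P2→{P,Q}

Survivors P1:{A,B,C} P2:{P,Q}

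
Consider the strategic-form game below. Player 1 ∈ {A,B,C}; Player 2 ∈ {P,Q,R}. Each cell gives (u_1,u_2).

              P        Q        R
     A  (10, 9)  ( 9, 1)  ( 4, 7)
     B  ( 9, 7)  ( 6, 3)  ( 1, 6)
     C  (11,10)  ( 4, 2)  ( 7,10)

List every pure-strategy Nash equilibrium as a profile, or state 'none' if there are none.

(A,P): not NE [P1→C gives 11>10]
(A,Q): not NE [P2→P gives 9>1]
(A,R): not NE [P1→C gives 7>4; P2→P gives 9>7]
(B,P): not NE [P1→C gives 11>9]
(B,Q): not NE [P1→A gives 9>6; P2→P gives 7>3]
(B,R): not NE [P1→C gives 7>1; P2→P gives 7>6]
(C,P): NE
(C,Q): not NE [P1→A gives 9>4; P2→R gives 10>2]
(C,R): NE

NE set: (C,P), (C,R)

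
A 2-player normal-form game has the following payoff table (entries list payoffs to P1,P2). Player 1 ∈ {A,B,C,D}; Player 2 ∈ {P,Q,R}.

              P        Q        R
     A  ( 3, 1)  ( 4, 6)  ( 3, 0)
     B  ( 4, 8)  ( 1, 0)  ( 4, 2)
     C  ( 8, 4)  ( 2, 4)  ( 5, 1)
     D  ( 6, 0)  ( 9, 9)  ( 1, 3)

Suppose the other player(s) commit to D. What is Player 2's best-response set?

P2 best: {Q}

u_2(P vs D) = 0
u_2(Q vs D) = 9
u_2(R vs D) = 3
max payoff 9 at {Q}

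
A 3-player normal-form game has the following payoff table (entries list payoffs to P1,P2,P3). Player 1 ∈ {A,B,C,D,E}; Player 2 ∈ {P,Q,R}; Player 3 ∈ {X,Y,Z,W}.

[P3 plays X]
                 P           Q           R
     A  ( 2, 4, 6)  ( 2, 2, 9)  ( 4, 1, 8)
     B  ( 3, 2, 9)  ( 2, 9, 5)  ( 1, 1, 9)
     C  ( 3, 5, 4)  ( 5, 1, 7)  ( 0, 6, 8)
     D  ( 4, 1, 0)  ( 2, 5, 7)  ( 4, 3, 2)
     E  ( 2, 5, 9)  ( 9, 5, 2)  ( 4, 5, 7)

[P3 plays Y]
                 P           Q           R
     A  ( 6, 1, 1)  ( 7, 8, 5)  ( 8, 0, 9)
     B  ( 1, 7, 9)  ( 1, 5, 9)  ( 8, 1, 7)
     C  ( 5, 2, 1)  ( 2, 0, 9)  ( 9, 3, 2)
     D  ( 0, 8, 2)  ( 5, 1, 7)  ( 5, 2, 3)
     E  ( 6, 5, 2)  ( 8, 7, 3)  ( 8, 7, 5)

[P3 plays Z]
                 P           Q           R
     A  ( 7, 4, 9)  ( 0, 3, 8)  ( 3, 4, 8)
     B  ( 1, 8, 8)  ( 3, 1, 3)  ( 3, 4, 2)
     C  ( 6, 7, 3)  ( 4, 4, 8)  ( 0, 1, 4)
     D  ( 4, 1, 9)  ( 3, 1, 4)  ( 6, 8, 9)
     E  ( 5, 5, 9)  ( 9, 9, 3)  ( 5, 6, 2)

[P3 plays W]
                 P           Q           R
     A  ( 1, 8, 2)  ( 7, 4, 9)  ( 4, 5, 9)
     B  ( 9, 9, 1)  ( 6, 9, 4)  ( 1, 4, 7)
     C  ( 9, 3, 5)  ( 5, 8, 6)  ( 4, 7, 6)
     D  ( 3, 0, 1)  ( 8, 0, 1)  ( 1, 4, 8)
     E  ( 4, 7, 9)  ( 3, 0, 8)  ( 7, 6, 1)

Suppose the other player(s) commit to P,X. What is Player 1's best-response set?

P1 best: {D}

u_1(A vs P,X) = 2
u_1(B vs P,X) = 3
u_1(C vs P,X) = 3
u_1(D vs P,X) = 4
u_1(E vs P,X) = 2
max payoff 4 at {D}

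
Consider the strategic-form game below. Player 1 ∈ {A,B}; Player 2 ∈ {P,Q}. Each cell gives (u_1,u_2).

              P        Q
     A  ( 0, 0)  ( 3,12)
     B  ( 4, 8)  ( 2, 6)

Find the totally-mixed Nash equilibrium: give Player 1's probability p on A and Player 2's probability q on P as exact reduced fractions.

P1 indiff ⇒ q·0+(1-q)·3 = q·4+(1-q)·2 ⇒ q(-4) = (1-q)(-1) ⇒ q = 1/5
P2 indiff ⇒ p·0+(1-p)·8 = p·12+(1-p)·6 ⇒ p(-12) = (1-p)(-2) ⇒ p = 1/7

(p,q) = (1/7, 1/5)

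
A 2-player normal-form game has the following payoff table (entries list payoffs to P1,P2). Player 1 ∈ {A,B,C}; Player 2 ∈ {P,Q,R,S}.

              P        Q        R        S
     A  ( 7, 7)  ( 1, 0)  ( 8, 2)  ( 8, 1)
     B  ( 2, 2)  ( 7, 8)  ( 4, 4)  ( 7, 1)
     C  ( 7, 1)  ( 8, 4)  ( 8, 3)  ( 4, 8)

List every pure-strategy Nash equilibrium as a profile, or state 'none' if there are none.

Nash profiles: (A,P)

(A,P): NE
(A,Q): not NE [P1→C gives 8>1; P2→P gives 7>0]
(A,R): not NE [P2→P gives 7>2]
(A,S): not NE [P2→P gives 7>1]
(B,P): not NE [P1→C gives 7>2; P2→Q gives 8>2]
(B,Q): not NE [P1→C gives 8>7]
(B,R): not NE [P1→C gives 8>4; P2→Q gives 8>4]
(B,S): not NE [P1→A gives 8>7; P2→Q gives 8>1]
(C,P): not NE [P2→S gives 8>1]
(C,Q): not NE [P2→S gives 8>4]
(C,R): not NE [P2→S gives 8>3]
(C,S): not NE [P1→A gives 8>4]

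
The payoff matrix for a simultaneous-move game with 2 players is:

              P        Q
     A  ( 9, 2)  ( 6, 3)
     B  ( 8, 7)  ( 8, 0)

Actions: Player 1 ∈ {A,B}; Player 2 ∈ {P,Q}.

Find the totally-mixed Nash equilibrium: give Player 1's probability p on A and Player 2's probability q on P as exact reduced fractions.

(p,q) = (7/8, 2/3)

P1 indiff ⇒ q·9+(1-q)·6 = q·8+(1-q)·8 ⇒ q(1) = (1-q)(2) ⇒ q = 2/3
P2 indiff ⇒ p·2+(1-p)·7 = p·3+(1-p)·0 ⇒ p(-1) = (1-p)(-7) ⇒ p = 7/8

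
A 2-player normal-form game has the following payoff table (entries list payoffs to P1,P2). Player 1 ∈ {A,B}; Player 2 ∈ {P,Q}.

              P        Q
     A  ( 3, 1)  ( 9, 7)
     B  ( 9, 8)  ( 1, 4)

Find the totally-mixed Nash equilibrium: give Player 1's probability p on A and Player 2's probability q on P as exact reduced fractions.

P1 indiff ⇒ q·3+(1-q)·9 = q·9+(1-q)·1 ⇒ q(-6) = (1-q)(-8) ⇒ q = 4/7
P2 indiff ⇒ p·1+(1-p)·8 = p·7+(1-p)·4 ⇒ p(-6) = (1-p)(-4) ⇒ p = 2/5

p=2/5, q=4/7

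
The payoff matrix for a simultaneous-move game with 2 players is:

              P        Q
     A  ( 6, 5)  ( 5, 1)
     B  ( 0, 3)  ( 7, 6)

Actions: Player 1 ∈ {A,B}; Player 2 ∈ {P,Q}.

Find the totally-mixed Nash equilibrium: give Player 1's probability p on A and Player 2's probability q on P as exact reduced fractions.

(p,q) = (3/7, 1/4)

P1 indiff ⇒ q·6+(1-q)·5 = q·0+(1-q)·7 ⇒ q(6) = (1-q)(2) ⇒ q = 1/4
P2 indiff ⇒ p·5+(1-p)·3 = p·1+(1-p)·6 ⇒ p(4) = (1-p)(3) ⇒ p = 3/7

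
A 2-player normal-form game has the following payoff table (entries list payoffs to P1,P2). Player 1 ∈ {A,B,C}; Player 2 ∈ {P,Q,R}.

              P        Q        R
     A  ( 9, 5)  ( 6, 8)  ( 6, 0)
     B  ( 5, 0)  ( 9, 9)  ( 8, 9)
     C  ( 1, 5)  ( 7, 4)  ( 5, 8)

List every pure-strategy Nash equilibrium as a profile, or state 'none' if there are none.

PSNE = {(B,Q), (B,R)}

(A,P): not NE [P2→Q gives 8>5]
(A,Q): not NE [P1→B gives 9>6]
(A,R): not NE [P1→B gives 8>6; P2→Q gives 8>0]
(B,P): not NE [P1→A gives 9>5; P2→R gives 9>0]
(B,Q): NE
(B,R): NE
(C,P): not NE [P1→A gives 9>1; P2→R gives 8>5]
(C,Q): not NE [P1→B gives 9>7; P2→R gives 8>4]
(C,R): not NE [P1→B gives 8>5]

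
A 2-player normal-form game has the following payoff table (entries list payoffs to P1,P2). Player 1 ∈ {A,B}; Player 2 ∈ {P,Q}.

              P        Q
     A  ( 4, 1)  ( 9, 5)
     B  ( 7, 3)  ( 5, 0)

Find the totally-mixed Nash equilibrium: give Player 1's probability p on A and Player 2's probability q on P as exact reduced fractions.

P1 indiff ⇒ q·4+(1-q)·9 = q·7+(1-q)·5 ⇒ q(-3) = (1-q)(-4) ⇒ q = 4/7
P2 indiff ⇒ p·1+(1-p)·3 = p·5+(1-p)·0 ⇒ p(-4) = (1-p)(-3) ⇒ p = 3/7

P1 mixes 3/7 on A; P2 mixes 4/7 on P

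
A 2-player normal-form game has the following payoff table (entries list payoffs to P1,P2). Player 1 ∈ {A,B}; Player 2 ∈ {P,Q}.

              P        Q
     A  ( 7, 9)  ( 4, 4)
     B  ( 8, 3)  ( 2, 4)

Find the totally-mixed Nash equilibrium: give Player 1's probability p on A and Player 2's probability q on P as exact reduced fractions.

P1 indiff ⇒ q·7+(1-q)·4 = q·8+(1-q)·2 ⇒ q(-1) = (1-q)(-2) ⇒ q = 2/3
P2 indiff ⇒ p·9+(1-p)·3 = p·4+(1-p)·4 ⇒ p(5) = (1-p)(1) ⇒ p = 1/6

p=1/6, q=2/3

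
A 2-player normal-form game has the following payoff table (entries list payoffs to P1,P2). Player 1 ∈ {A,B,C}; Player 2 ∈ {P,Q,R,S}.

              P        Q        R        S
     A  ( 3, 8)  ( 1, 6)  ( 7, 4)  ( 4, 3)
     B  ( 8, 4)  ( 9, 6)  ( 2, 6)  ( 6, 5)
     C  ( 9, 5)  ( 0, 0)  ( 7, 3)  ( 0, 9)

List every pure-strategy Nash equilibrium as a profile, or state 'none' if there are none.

(A,P): not NE [P1→C gives 9>3]
(A,Q): not NE [P1→B gives 9>1; P2→P gives 8>6]
(A,R): not NE [P2→P gives 8>4]
(A,S): not NE [P1→B gives 6>4; P2→P gives 8>3]
(B,P): not NE [P1→C gives 9>8; P2→R gives 6>4]
(B,Q): NE
(B,R): not NE [P1→C gives 7>2]
(B,S): not NE [P2→R gives 6>5]
(C,P): not NE [P2→S gives 9>5]
(C,Q): not NE [P1→B gives 9>0; P2→S gives 9>0]
(C,R): not NE [P2→S gives 9>3]
(C,S): not NE [P1→B gives 6>0]

PSNE = {(B,Q)}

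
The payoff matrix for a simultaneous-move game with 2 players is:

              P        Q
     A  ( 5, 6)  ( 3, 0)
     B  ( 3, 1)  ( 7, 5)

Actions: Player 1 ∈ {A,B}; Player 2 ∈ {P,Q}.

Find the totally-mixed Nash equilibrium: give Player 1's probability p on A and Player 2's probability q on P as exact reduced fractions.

P1 indiff ⇒ q·5+(1-q)·3 = q·3+(1-q)·7 ⇒ q(2) = (1-q)(4) ⇒ q = 2/3
P2 indiff ⇒ p·6+(1-p)·1 = p·0+(1-p)·5 ⇒ p(6) = (1-p)(4) ⇒ p = 2/5

(p,q) = (2/5, 2/3)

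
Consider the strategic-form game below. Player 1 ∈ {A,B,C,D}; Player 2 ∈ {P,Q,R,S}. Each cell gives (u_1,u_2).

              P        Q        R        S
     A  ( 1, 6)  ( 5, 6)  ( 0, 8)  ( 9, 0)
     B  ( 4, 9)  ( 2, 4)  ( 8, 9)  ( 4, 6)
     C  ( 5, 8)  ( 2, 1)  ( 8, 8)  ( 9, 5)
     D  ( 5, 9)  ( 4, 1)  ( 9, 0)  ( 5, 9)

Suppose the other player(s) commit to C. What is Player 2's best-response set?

u_2(P vs C) = 8
u_2(Q vs C) = 1
u_2(R vs C) = 8
u_2(S vs C) = 5
max payoff 8 at {P,R}

argmax u_2 = {P,R}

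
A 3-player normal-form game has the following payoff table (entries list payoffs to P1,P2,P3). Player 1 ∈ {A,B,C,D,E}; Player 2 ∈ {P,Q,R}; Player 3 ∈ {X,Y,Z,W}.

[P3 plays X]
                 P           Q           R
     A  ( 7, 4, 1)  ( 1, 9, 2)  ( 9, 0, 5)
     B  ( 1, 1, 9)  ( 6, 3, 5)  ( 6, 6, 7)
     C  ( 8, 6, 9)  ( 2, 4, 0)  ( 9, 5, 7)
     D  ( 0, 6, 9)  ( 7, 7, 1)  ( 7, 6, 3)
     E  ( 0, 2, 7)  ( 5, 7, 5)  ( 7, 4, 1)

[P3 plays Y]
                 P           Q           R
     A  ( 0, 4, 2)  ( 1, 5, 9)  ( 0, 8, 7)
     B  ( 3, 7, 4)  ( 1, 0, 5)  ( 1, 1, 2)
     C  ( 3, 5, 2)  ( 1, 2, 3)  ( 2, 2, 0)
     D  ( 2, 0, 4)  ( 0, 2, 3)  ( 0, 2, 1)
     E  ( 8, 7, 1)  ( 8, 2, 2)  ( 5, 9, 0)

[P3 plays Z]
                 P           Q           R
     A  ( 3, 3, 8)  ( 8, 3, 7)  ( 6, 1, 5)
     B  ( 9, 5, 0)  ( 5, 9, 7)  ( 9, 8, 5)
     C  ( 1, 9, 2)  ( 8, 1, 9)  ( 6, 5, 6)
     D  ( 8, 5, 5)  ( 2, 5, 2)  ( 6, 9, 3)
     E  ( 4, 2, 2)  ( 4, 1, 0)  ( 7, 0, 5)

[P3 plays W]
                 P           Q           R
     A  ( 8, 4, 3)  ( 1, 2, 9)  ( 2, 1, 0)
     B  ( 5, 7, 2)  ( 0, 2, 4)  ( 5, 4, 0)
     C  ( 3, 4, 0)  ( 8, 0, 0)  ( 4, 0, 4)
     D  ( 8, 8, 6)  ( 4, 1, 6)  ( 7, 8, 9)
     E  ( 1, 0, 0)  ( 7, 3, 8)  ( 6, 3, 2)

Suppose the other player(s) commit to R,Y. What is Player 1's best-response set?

argmax u_1 = {E}

u_1(A vs R,Y) = 0
u_1(B vs R,Y) = 1
u_1(C vs R,Y) = 2
u_1(D vs R,Y) = 0
u_1(E vs R,Y) = 5
max payoff 5 at {E}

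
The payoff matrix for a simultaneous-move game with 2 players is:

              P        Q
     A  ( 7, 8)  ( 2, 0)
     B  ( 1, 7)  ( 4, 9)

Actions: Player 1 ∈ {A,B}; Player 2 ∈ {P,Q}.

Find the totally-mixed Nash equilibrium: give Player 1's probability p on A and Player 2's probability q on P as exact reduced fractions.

P1 mixes 1/5 on A; P2 mixes 1/4 on P

P1 indiff ⇒ q·7+(1-q)·2 = q·1+(1-q)·4 ⇒ q(6) = (1-q)(2) ⇒ q = 1/4
P2 indiff ⇒ p·8+(1-p)·7 = p·0+(1-p)·9 ⇒ p(8) = (1-p)(2) ⇒ p = 1/5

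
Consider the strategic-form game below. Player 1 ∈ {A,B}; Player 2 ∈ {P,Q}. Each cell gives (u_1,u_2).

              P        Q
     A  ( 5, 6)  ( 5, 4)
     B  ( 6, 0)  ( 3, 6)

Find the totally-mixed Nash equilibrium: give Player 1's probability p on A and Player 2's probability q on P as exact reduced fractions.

P1 mixes 3/4 on A; P2 mixes 2/3 on P

P1 indiff ⇒ q·5+(1-q)·5 = q·6+(1-q)·3 ⇒ q(-1) = (1-q)(-2) ⇒ q = 2/3
P2 indiff ⇒ p·6+(1-p)·0 = p·4+(1-p)·6 ⇒ p(2) = (1-p)(6) ⇒ p = 3/4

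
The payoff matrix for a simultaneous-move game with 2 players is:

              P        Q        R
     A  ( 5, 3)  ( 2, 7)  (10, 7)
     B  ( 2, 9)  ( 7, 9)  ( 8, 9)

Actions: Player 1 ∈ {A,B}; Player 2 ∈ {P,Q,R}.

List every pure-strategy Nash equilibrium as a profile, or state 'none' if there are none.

PSNE = {(A,R), (B,Q)}

(A,P): not NE [P2→R gives 7>3]
(A,Q): not NE [P1→B gives 7>2]
(A,R): NE
(B,P): not NE [P1→A gives 5>2]
(B,Q): NE
(B,R): not NE [P1→A gives 10>8]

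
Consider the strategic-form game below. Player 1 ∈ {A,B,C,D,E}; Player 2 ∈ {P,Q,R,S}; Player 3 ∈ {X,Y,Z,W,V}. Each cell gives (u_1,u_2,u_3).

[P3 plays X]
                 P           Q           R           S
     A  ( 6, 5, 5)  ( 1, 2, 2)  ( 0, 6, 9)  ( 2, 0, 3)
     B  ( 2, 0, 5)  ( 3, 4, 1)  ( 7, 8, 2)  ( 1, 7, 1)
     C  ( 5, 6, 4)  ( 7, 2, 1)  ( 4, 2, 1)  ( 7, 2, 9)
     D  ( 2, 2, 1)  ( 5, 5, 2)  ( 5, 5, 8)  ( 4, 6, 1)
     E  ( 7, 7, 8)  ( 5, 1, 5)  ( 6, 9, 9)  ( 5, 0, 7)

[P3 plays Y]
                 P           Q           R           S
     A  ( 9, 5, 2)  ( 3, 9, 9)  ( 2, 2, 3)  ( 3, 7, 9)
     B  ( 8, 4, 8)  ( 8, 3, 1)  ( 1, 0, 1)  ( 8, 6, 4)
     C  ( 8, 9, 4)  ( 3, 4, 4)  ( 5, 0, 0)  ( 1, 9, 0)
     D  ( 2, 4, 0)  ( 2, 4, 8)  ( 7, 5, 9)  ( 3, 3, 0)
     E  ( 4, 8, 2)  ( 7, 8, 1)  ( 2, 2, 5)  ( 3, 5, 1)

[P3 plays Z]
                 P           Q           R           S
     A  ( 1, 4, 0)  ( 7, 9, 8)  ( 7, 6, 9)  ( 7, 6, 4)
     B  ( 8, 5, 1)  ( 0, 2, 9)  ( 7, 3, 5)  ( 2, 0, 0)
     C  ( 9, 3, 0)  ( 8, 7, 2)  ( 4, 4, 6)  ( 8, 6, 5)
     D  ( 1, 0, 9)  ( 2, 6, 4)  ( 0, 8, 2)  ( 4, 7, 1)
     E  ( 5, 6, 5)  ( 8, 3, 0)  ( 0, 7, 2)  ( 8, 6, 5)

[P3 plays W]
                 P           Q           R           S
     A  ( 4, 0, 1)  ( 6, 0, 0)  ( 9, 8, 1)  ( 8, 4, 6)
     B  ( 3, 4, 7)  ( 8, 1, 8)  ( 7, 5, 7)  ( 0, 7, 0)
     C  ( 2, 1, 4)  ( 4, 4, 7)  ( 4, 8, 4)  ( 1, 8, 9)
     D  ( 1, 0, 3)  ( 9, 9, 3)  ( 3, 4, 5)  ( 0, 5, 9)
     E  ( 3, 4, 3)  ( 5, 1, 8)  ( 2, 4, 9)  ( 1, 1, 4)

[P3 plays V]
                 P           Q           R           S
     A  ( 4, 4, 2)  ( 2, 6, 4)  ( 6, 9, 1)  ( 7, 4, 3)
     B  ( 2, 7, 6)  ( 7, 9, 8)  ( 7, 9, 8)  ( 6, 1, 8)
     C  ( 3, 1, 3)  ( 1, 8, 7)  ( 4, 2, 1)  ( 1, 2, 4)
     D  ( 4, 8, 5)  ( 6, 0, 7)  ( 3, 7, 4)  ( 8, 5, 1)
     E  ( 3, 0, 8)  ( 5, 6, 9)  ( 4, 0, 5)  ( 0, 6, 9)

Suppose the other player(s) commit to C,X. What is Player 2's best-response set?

u_2(P vs C,X) = 6
u_2(Q vs C,X) = 2
u_2(R vs C,X) = 2
u_2(S vs C,X) = 2
max payoff 6 at {P}

P2 best: {P}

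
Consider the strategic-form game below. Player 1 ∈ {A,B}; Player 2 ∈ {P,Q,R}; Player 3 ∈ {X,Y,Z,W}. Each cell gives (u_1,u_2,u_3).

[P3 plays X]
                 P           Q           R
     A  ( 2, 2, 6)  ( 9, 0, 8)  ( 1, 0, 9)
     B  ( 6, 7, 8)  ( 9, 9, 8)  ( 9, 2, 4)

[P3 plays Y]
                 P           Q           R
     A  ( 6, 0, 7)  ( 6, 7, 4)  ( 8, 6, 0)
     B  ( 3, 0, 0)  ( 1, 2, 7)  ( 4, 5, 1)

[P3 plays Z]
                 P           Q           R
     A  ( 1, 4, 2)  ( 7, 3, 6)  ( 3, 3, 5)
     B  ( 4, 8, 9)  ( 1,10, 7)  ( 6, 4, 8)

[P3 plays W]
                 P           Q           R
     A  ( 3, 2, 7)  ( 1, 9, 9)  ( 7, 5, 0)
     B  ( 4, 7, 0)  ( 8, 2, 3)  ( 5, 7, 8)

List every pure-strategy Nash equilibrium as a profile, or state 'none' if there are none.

NE set: (B,Q,X)

(A,P,X): not NE [P1→B gives 6>2; P3→W gives 7>6]
(A,P,Y): not NE [P2→Q gives 7>0]
(A,P,Z): not NE [P1→B gives 4>1; P3→W gives 7>2]
(A,P,W): not NE [P1→B gives 4>3; P2→Q gives 9>2]
(A,Q,X): not NE [P2→P gives 2>0; P3→W gives 9>8]
(A,Q,Y): not NE [P3→W gives 9>4]
(A,Q,Z): not NE [P2→P gives 4>3; P3→W gives 9>6]
(A,Q,W): not NE [P1→B gives 8>1]
(A,R,X): not NE [P1→B gives 9>1; P2→P gives 2>0]
(A,R,Y): not NE [P2→Q gives 7>6; P3→X gives 9>0]
(A,R,Z): not NE [P1→B gives 6>3; P2→P gives 4>3; P3→X gives 9>5]
(A,R,W): not NE [P2→Q gives 9>5; P3→X gives 9>0]
(B,P,X): not NE [P2→Q gives 9>7; P3→Z gives 9>8]
(B,P,Y): not NE [P1→A gives 6>3; P2→R gives 5>0; P3→Z gives 9>0]
(B,P,Z): not NE [P2→Q gives 10>8]
(B,P,W): not NE [P3→Z gives 9>0]
(B,Q,X): NE
(B,Q,Y): not NE [P1→A gives 6>1; P2→R gives 5>2; P3→X gives 8>7]
(B,Q,Z): not NE [P1→A gives 7>1; P3→X gives 8>7]
(B,Q,W): not NE [P2→R gives 7>2; P3→X gives 8>3]
(B,R,X): not NE [P2→Q gives 9>2; P3→W gives 8>4]
(B,R,Y): not NE [P1→A gives 8>4; P3→W gives 8>1]
(B,R,Z): not NE [P2→Q gives 10>4]
(B,R,W): not NE [P1→A gives 7>5]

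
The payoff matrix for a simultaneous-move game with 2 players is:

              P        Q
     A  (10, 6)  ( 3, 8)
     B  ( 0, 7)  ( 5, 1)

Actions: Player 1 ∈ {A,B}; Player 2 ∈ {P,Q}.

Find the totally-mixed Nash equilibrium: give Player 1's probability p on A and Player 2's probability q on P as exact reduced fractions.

P1 indiff ⇒ q·10+(1-q)·3 = q·0+(1-q)·5 ⇒ q(10) = (1-q)(2) ⇒ q = 1/6
P2 indiff ⇒ p·6+(1-p)·7 = p·8+(1-p)·1 ⇒ p(-2) = (1-p)(-6) ⇒ p = 3/4

p=3/4, q=1/6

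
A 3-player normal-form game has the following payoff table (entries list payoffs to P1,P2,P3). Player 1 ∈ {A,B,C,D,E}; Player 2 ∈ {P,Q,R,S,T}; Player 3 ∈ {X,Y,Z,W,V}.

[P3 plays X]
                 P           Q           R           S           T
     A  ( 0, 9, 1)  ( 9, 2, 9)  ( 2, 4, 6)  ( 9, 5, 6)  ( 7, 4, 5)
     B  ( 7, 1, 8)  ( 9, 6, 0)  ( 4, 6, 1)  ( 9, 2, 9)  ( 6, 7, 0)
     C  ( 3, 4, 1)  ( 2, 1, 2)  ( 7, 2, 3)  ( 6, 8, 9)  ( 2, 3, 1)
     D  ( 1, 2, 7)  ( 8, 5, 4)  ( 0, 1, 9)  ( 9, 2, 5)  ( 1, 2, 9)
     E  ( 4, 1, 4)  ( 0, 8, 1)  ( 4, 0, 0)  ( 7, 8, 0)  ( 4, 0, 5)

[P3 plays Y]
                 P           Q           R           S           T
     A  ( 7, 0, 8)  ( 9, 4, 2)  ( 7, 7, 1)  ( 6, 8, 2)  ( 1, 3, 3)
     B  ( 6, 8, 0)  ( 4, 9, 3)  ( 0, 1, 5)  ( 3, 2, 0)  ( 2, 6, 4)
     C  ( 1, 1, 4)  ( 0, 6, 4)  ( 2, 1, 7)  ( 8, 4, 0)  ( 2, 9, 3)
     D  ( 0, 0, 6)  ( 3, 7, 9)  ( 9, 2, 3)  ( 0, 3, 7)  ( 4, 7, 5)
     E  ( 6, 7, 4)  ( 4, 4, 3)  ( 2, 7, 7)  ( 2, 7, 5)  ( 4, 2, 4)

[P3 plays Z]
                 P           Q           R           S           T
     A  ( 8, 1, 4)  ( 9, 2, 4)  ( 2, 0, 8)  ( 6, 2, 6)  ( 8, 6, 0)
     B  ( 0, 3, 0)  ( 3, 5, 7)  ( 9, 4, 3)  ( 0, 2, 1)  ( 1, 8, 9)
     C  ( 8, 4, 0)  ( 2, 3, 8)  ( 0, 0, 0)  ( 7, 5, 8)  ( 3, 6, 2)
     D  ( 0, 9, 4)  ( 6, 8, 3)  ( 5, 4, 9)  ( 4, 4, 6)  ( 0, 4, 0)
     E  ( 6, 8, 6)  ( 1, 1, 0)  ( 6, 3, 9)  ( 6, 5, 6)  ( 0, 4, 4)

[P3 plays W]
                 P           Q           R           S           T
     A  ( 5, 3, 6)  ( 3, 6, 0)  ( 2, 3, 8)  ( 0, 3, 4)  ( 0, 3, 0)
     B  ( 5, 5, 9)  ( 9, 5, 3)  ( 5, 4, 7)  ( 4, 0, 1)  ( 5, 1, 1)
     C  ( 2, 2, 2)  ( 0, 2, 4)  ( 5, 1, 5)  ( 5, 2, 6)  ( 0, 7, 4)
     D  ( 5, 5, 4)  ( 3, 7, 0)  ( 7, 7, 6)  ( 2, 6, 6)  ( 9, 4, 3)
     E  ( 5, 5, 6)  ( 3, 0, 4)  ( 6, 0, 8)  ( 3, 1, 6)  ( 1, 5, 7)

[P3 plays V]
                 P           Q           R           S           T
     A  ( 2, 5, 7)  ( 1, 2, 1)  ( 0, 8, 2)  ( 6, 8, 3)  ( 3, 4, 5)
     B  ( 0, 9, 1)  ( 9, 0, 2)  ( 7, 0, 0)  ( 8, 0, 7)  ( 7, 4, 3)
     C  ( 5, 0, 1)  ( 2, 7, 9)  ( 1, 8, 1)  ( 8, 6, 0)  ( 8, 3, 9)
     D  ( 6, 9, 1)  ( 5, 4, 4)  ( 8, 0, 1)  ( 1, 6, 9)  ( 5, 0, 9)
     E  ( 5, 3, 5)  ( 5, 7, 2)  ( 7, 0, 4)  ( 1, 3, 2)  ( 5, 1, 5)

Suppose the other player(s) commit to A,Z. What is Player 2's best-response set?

BR_2 = {T}

u_2(P vs A,Z) = 1
u_2(Q vs A,Z) = 2
u_2(R vs A,Z) = 0
u_2(S vs A,Z) = 2
u_2(T vs A,Z) = 6
max payoff 6 at {T}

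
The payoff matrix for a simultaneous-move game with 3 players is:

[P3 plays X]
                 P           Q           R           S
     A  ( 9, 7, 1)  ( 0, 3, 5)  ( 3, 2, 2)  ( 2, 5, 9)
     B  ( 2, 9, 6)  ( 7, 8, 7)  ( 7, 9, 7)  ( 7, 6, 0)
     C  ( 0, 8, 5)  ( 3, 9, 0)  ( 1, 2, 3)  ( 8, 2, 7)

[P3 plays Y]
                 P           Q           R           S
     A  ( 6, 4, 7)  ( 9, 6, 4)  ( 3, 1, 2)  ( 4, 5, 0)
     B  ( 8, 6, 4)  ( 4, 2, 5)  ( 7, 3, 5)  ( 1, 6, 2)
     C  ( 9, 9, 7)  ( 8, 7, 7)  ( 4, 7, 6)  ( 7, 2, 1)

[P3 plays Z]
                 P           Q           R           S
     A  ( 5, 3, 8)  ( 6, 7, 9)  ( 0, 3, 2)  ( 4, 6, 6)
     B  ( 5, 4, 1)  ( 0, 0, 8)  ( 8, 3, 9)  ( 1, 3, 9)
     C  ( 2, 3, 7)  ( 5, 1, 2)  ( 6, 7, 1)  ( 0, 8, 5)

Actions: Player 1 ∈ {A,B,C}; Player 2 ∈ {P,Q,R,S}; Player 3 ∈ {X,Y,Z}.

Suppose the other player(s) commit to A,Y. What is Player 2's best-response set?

u_2(P vs A,Y) = 4
u_2(Q vs A,Y) = 6
u_2(R vs A,Y) = 1
u_2(S vs A,Y) = 5
max payoff 6 at {Q}

P2 best: {Q}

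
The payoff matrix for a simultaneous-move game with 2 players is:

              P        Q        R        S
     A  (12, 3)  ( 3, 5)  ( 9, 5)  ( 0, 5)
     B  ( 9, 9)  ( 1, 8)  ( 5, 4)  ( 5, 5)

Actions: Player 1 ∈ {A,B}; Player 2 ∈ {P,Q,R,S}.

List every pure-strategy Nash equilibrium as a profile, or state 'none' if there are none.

(A,P): not NE [P2→S gives 5>3]
(A,Q): NE
(A,R): NE
(A,S): not NE [P1→B gives 5>0]
(B,P): not NE [P1→A gives 12>9]
(B,Q): not NE [P1→A gives 3>1; P2→P gives 9>8]
(B,R): not NE [P1→A gives 9>5; P2→P gives 9>4]
(B,S): not NE [P2→P gives 9>5]

Nash profiles: (A,Q), (A,R)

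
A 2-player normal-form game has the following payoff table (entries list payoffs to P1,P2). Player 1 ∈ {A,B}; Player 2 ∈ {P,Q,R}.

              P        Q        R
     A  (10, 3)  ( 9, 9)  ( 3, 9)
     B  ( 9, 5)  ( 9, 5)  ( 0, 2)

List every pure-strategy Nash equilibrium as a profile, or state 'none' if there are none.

Nash profiles: (A,Q), (A,R), (B,Q)

(A,P): not NE [P2→R gives 9>3]
(A,Q): NE
(A,R): NE
(B,P): not NE [P1→A gives 10>9]
(B,Q): NE
(B,R): not NE [P1→A gives 3>0; P2→Q gives 5>2]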